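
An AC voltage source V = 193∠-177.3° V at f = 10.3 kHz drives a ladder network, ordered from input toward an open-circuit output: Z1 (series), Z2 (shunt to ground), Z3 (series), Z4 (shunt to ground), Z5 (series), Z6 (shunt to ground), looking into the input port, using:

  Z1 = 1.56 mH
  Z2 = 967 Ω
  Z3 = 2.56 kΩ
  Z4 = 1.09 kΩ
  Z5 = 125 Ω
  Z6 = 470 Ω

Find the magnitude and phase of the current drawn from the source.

Step 1 — Angular frequency: ω = 2π·f = 2π·1.03e+04 = 6.472e+04 rad/s.
Step 2 — Component impedances:
  Z1: Z = jωL = j·6.472e+04·0.00156 = 0 + j101 Ω
  Z2: Z = R = 967 Ω
  Z3: Z = R = 2560 Ω
  Z4: Z = R = 1090 Ω
  Z5: Z = R = 125 Ω
  Z6: Z = R = 470 Ω
Step 3 — Ladder network (open output): work backward from the far end, alternating series and parallel combinations. Z_in = 728 + j101 Ω = 734.9∠7.9° Ω.
Step 4 — Source phasor: V = 193∠-177.3° V = -192.8 - j9.092 V.
Step 5 — Ohm's law: I = V / Z_total = (-192.8 - j9.092) / (728 + j101) = -0.2615 + j0.02378 A.
Step 6 — Convert to polar: |I| = 0.2626 A, ∠I = 174.8°.

I = 0.2626∠174.8° A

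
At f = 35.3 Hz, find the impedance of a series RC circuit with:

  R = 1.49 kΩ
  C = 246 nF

Step 1 — Angular frequency: ω = 2π·f = 2π·35.3 = 221.8 rad/s.
Step 2 — Component impedances:
  R: Z = R = 1490 Ω
  C: Z = 1/(jωC) = -j/(ω·C) = 0 - j1.833e+04 Ω
Step 3 — Series combination: Z_total = R + C = 1490 - j1.833e+04 Ω = 1.839e+04∠-85.4° Ω.

Z = 1490 - j1.833e+04 Ω = 1.839e+04∠-85.4° Ω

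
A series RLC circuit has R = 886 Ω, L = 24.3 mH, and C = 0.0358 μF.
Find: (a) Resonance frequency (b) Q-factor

Step 1 — Resonance condition Im(Z)=0 gives ω₀ = 1/√(LC).
Step 2 — ω₀ = 1/√(0.0243·3.58e-08) = 3.39e+04 rad/s.
Step 3 — f₀ = ω₀/(2π) = 5396 Hz.
Step 4 — Series Q: Q = ω₀L/R = 3.39e+04·0.0243/886 = 0.9299.

(a) f₀ = 5396 Hz  (b) Q = 0.9299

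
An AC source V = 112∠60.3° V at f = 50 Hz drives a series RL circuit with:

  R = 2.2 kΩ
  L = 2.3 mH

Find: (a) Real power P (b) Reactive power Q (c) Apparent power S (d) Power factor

Step 1 — Angular frequency: ω = 2π·f = 2π·50 = 314.2 rad/s.
Step 2 — Component impedances:
  R: Z = R = 2200 Ω
  L: Z = jωL = j·314.2·0.0023 = 0 + j0.7226 Ω
Step 3 — Series combination: Z_total = R + L = 2200 + j0.7226 Ω = 2200∠0.0° Ω.
Step 4 — Source phasor: V = 112∠60.3° V = 55.49 + j97.29 V.
Step 5 — Current: I = V / Z = 0.02524 + j0.04421 A = 0.05091∠60.3° A.
Step 6 — Complex power: S = V·I* = 5.702 + j0.001873 VA.
Step 7 — Real power: P = Re(S) = 5.702 W.
Step 8 — Reactive power: Q = Im(S) = 0.001873 VAR.
Step 9 — Apparent power: |S| = 5.702 VA.
Step 10 — Power factor: PF = P/|S| = 1 (lagging).

(a) P = 5.702 W  (b) Q = 0.001873 VAR  (c) S = 5.702 VA  (d) PF = 1 (lagging)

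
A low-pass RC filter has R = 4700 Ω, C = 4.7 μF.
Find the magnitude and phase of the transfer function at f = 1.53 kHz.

Step 1 — Angular frequency: ω = 2π·1530 = 9613 rad/s.
Step 2 — Transfer function: H(jω) = 1/(1 + jωRC).
Step 3 — Denominator: 1 + jωRC = 1 + j·9613·4700·4.7e-06 = 1 + j212.4.
Step 4 — H = 2.217e-05 - j0.004709.
Step 5 — Magnitude: |H| = 0.004709 (-46.5 dB); phase: φ = -89.7°.

|H| = 0.004709 (-46.5 dB), φ = -89.7°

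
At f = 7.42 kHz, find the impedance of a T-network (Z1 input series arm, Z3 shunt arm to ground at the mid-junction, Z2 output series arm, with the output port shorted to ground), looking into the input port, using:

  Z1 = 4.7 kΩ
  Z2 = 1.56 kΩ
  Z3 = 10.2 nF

Step 1 — Angular frequency: ω = 2π·f = 2π·7420 = 4.662e+04 rad/s.
Step 2 — Component impedances:
  Z1: Z = R = 4700 Ω
  Z2: Z = R = 1560 Ω
  Z3: Z = 1/(jωC) = -j/(ω·C) = 0 - j2103 Ω
Step 3 — With the output port shorted to ground, the output series arm Z2 runs from the junction to ground; the shunt arm Z3 also runs from the junction to ground. They appear in parallel: Z3 || Z2 = 1006 - j746.5 Ω.
Step 4 — Series with input arm Z1: Z_in = Z1 + (Z3 || Z2) = 5706 - j746.5 Ω = 5755∠-7.5° Ω.

Z = 5706 - j746.5 Ω = 5755∠-7.5° Ω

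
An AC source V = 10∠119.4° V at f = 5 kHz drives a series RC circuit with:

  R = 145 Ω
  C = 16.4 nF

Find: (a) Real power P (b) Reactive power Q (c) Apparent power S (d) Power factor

Step 1 — Angular frequency: ω = 2π·f = 2π·5000 = 3.142e+04 rad/s.
Step 2 — Component impedances:
  R: Z = R = 145 Ω
  C: Z = 1/(jωC) = -j/(ω·C) = 0 - j1941 Ω
Step 3 — Series combination: Z_total = R + C = 145 - j1941 Ω = 1946∠-85.7° Ω.
Step 4 — Source phasor: V = 10∠119.4° V = -4.909 + j8.712 V.
Step 5 — Current: I = V / Z = -0.004652 - j0.002182 A = 0.005138∠-154.9° A.
Step 6 — Complex power: S = V·I* = 0.003828 - j0.05124 VA.
Step 7 — Real power: P = Re(S) = 0.003828 W.
Step 8 — Reactive power: Q = Im(S) = -0.05124 VAR.
Step 9 — Apparent power: |S| = 0.05138 VA.
Step 10 — Power factor: PF = P/|S| = 0.0745 (leading).

(a) P = 0.003828 W  (b) Q = -0.05124 VAR  (c) S = 0.05138 VA  (d) PF = 0.0745 (leading)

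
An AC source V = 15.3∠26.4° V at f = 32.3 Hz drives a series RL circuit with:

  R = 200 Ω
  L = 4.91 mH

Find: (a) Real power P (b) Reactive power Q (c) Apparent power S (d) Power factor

Step 1 — Angular frequency: ω = 2π·f = 2π·32.3 = 202.9 rad/s.
Step 2 — Component impedances:
  R: Z = R = 200 Ω
  L: Z = jωL = j·202.9·0.00491 = 0 + j0.9965 Ω
Step 3 — Series combination: Z_total = R + L = 200 + j0.9965 Ω = 200∠0.3° Ω.
Step 4 — Source phasor: V = 15.3∠26.4° V = 13.7 + j6.803 V.
Step 5 — Current: I = V / Z = 0.06869 + j0.03367 A = 0.0765∠26.1° A.
Step 6 — Complex power: S = V·I* = 1.17 + j0.005831 VA.
Step 7 — Real power: P = Re(S) = 1.17 W.
Step 8 — Reactive power: Q = Im(S) = 0.005831 VAR.
Step 9 — Apparent power: |S| = 1.17 VA.
Step 10 — Power factor: PF = P/|S| = 1 (lagging).

(a) P = 1.17 W  (b) Q = 0.005831 VAR  (c) S = 1.17 VA  (d) PF = 1 (lagging)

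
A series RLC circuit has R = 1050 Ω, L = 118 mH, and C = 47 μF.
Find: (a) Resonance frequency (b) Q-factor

Step 1 — Resonance condition Im(Z)=0 gives ω₀ = 1/√(LC).
Step 2 — ω₀ = 1/√(0.118·4.7e-05) = 424.6 rad/s.
Step 3 — f₀ = ω₀/(2π) = 67.58 Hz.
Step 4 — Series Q: Q = ω₀L/R = 424.6·0.118/1050 = 0.04772.

(a) f₀ = 67.58 Hz  (b) Q = 0.04772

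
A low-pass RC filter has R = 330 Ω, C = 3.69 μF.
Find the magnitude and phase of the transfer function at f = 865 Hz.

Step 1 — Angular frequency: ω = 2π·865 = 5435 rad/s.
Step 2 — Transfer function: H(jω) = 1/(1 + jωRC).
Step 3 — Denominator: 1 + jωRC = 1 + j·5435·330·3.69e-06 = 1 + j6.618.
Step 4 — H = 0.02232 - j0.1477.
Step 5 — Magnitude: |H| = 0.1494 (-16.5 dB); phase: φ = -81.4°.

|H| = 0.1494 (-16.5 dB), φ = -81.4°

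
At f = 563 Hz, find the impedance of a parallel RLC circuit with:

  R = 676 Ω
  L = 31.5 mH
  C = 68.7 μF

Step 1 — Angular frequency: ω = 2π·f = 2π·563 = 3537 rad/s.
Step 2 — Component impedances:
  R: Z = R = 676 Ω
  L: Z = jωL = j·3537·0.0315 = 0 + j111.4 Ω
  C: Z = 1/(jωC) = -j/(ω·C) = 0 - j4.115 Ω
Step 3 — Parallel combination: 1/Z_total = 1/R + 1/L + 1/C; Z_total = 0.027 - j4.272 Ω = 4.273∠-89.6° Ω.

Z = 0.027 - j4.272 Ω = 4.273∠-89.6° Ω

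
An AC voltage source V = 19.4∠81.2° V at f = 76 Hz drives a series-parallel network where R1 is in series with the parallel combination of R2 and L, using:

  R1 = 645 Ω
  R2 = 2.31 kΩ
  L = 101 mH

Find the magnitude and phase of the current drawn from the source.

Step 1 — Angular frequency: ω = 2π·f = 2π·76 = 477.5 rad/s.
Step 2 — Component impedances:
  R1: Z = R = 645 Ω
  R2: Z = R = 2310 Ω
  L: Z = jωL = j·477.5·0.101 = 0 + j48.23 Ω
Step 3 — Parallel branch: R2 || L = 1/(1/R2 + 1/L) = 1.007 + j48.21 Ω.
Step 4 — Series with R1: Z_total = R1 + (R2 || L) = 646 + j48.21 Ω = 647.8∠4.3° Ω.
Step 5 — Source phasor: V = 19.4∠81.2° V = 2.968 + j19.17 V.
Step 6 — Ohm's law: I = V / Z_total = (2.968 + j19.17) / (646 + j48.21) = 0.006771 + j0.02917 A.
Step 7 — Convert to polar: |I| = 0.02995 A, ∠I = 76.9°.

I = 0.02995∠76.9° A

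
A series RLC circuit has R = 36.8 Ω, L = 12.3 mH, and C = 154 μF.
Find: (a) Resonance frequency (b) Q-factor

Step 1 — Resonance condition Im(Z)=0 gives ω₀ = 1/√(LC).
Step 2 — ω₀ = 1/√(0.0123·0.000154) = 726.6 rad/s.
Step 3 — f₀ = ω₀/(2π) = 115.6 Hz.
Step 4 — Series Q: Q = ω₀L/R = 726.6·0.0123/36.8 = 0.2429.

(a) f₀ = 115.6 Hz  (b) Q = 0.2429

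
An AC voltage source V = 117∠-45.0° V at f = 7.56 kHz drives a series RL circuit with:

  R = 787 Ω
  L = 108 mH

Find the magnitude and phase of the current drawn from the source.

Step 1 — Angular frequency: ω = 2π·f = 2π·7560 = 4.75e+04 rad/s.
Step 2 — Component impedances:
  R: Z = R = 787 Ω
  L: Z = jωL = j·4.75e+04·0.108 = 0 + j5130 Ω
Step 3 — Series combination: Z_total = R + L = 787 + j5130 Ω = 5190∠81.3° Ω.
Step 4 — Source phasor: V = 117∠-45.0° V = 82.73 - j82.73 V.
Step 5 — Ohm's law: I = V / Z_total = (82.73 - j82.73) / (787 + j5130) = -0.01334 - j0.01817 A.
Step 6 — Convert to polar: |I| = 0.02254 A, ∠I = -126.3°.

I = 0.02254∠-126.3° A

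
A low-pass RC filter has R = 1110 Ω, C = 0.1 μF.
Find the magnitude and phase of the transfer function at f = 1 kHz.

Step 1 — Angular frequency: ω = 2π·1000 = 6283 rad/s.
Step 2 — Transfer function: H(jω) = 1/(1 + jωRC).
Step 3 — Denominator: 1 + jωRC = 1 + j·6283·1110·1e-07 = 1 + j0.6974.
Step 4 — H = 0.6728 - j0.4692.
Step 5 — Magnitude: |H| = 0.8202 (-1.7 dB); phase: φ = -34.9°.

|H| = 0.8202 (-1.7 dB), φ = -34.9°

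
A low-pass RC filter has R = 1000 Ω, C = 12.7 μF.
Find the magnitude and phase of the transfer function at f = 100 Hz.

Step 1 — Angular frequency: ω = 2π·100 = 628.3 rad/s.
Step 2 — Transfer function: H(jω) = 1/(1 + jωRC).
Step 3 — Denominator: 1 + jωRC = 1 + j·628.3·1000·1.27e-05 = 1 + j7.98.
Step 4 — H = 0.01546 - j0.1234.
Step 5 — Magnitude: |H| = 0.1243 (-18.1 dB); phase: φ = -82.9°.

|H| = 0.1243 (-18.1 dB), φ = -82.9°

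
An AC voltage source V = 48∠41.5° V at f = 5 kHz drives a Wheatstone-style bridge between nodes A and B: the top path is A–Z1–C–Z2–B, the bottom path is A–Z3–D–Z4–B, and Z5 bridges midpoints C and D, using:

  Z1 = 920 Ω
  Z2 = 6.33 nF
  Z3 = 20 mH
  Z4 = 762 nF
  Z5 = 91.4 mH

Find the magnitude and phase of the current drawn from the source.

Step 1 — Angular frequency: ω = 2π·f = 2π·5000 = 3.142e+04 rad/s.
Step 2 — Component impedances:
  Z1: Z = R = 920 Ω
  Z2: Z = 1/(jωC) = -j/(ω·C) = 0 - j5029 Ω
  Z3: Z = jωL = j·3.142e+04·0.02 = 0 + j628.3 Ω
  Z4: Z = 1/(jωC) = -j/(ω·C) = 0 - j41.77 Ω
  Z5: Z = jωL = j·3.142e+04·0.0914 = 0 + j2871 Ω
Step 3 — Bridge requires nodal analysis (the Z5 bridge couples midpoints C and D, so the two paths cannot be reduced to a simple series/parallel combination). Setting node B to ground and injecting 1 A at node A, the 3-node admittance system at A, C, D solves to V_A = Z_AB = 8.034 + j524 Ω = 524.1∠89.1° Ω.
Step 4 — Source phasor: V = 48∠41.5° V = 35.95 + j31.81 V.
Step 5 — Ohm's law: I = V / Z_total = (35.95 + j31.81) / (8.034 + j524) = 0.06173 - j0.06766 A.
Step 6 — Convert to polar: |I| = 0.09159 A, ∠I = -47.6°.

I = 0.09159∠-47.6° A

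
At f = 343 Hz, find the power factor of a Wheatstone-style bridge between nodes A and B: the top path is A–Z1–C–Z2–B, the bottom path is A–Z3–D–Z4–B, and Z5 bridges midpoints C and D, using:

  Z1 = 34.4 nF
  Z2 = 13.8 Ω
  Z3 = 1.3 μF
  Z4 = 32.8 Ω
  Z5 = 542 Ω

Step 1 — Angular frequency: ω = 2π·f = 2π·343 = 2155 rad/s.
Step 2 — Component impedances:
  Z1: Z = 1/(jωC) = -j/(ω·C) = 0 - j1.349e+04 Ω
  Z2: Z = R = 13.8 Ω
  Z3: Z = 1/(jωC) = -j/(ω·C) = 0 - j356.9 Ω
  Z4: Z = R = 32.8 Ω
  Z5: Z = R = 542 Ω
Step 3 — Bridge requires nodal analysis (the Z5 bridge couples midpoints C and D, so the two paths cannot be reduced to a simple series/parallel combination). Setting node B to ground and injecting 1 A at node A, the 3-node admittance system at A, C, D solves to V_A = Z_AB = 29.44 - j347.8 Ω = 349∠-85.2° Ω.
Step 4 — Power factor: PF = cos(φ) = Re(Z)/|Z| = 29.44/349 = 0.08436.
Step 5 — Type: Im(Z) = -347.8 ⇒ leading (phase φ = -85.2°).

PF = 0.08436 (leading, φ = -85.2°)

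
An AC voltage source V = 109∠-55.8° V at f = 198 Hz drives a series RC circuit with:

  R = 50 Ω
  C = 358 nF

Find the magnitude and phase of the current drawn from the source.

Step 1 — Angular frequency: ω = 2π·f = 2π·198 = 1244 rad/s.
Step 2 — Component impedances:
  R: Z = R = 50 Ω
  C: Z = 1/(jωC) = -j/(ω·C) = 0 - j2245 Ω
Step 3 — Series combination: Z_total = R + C = 50 - j2245 Ω = 2246∠-88.7° Ω.
Step 4 — Source phasor: V = 109∠-55.8° V = 61.27 - j90.15 V.
Step 5 — Ohm's law: I = V / Z_total = (61.27 - j90.15) / (50 - j2245) = 0.04074 + j0.02638 A.
Step 6 — Convert to polar: |I| = 0.04853 A, ∠I = 32.9°.

I = 0.04853∠32.9° A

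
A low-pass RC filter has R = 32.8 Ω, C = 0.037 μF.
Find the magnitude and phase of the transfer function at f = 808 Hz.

Step 1 — Angular frequency: ω = 2π·808 = 5077 rad/s.
Step 2 — Transfer function: H(jω) = 1/(1 + jωRC).
Step 3 — Denominator: 1 + jωRC = 1 + j·5077·32.8·3.7e-08 = 1 + j0.006161.
Step 4 — H = 1 - j0.006161.
Step 5 — Magnitude: |H| = 1 (-0.0 dB); phase: φ = -0.4°.

|H| = 1 (-0.0 dB), φ = -0.4°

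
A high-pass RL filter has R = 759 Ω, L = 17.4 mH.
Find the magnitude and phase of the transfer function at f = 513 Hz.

Step 1 — Angular frequency: ω = 2π·513 = 3223 rad/s.
Step 2 — Transfer function: H(jω) = jωL/(R + jωL).
Step 3 — Numerator jωL = j·56.08; denominator R + jωL = 759 + j56.08.
Step 4 — H = 0.005431 + j0.07349.
Step 5 — Magnitude: |H| = 0.07369 (-22.7 dB); phase: φ = 85.8°.

|H| = 0.07369 (-22.7 dB), φ = 85.8°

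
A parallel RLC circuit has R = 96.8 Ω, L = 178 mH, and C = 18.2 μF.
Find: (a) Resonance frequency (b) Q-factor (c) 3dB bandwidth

Step 1 — Resonance: ω₀ = 1/√(LC) = 1/√(0.178·1.82e-05) = 555.6 rad/s.
Step 2 — f₀ = ω₀/(2π) = 88.42 Hz.
Step 3 — Parallel Q: Q = R/(ω₀L) = 96.8/(555.6·0.178) = 0.9788.
Step 4 — Bandwidth: Δω = ω₀/Q = 567.6 rad/s; BW = Δω/(2π) = 90.34 Hz.

(a) f₀ = 88.42 Hz  (b) Q = 0.9788  (c) BW = 90.34 Hz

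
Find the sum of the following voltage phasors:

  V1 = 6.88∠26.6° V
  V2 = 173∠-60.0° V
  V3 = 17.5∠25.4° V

Step 1 — Convert each phasor to rectangular form:
  V1 = 6.88·(cos(26.6°) + j·sin(26.6°)) = 6.152 + j3.081 V
  V2 = 173·(cos(-60.0°) + j·sin(-60.0°)) = 86.5 - j149.8 V
  V3 = 17.5·(cos(25.4°) + j·sin(25.4°)) = 15.81 + j7.506 V
Step 2 — Sum components: V_total = 108.5 - j139.2 V.
Step 3 — Convert to polar: |V_total| = 176.5 V, ∠V_total = -52.1°.

V_total = 176.5∠-52.1° V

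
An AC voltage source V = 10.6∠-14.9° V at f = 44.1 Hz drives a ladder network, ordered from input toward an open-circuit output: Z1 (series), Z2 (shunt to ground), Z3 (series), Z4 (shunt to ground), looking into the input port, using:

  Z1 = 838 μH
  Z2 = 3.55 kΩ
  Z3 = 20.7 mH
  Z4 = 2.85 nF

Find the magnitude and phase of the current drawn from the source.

Step 1 — Angular frequency: ω = 2π·f = 2π·44.1 = 277.1 rad/s.
Step 2 — Component impedances:
  Z1: Z = jωL = j·277.1·0.000838 = 0 + j0.2322 Ω
  Z2: Z = R = 3550 Ω
  Z3: Z = jωL = j·277.1·0.0207 = 0 + j5.736 Ω
  Z4: Z = 1/(jωC) = -j/(ω·C) = 0 - j1.266e+06 Ω
Step 3 — Ladder network (open output): work backward from the far end, alternating series and parallel combinations. Z_in = 3550 - j9.72 Ω = 3550∠-0.2° Ω.
Step 4 — Source phasor: V = 10.6∠-14.9° V = 10.24 - j2.726 V.
Step 5 — Ohm's law: I = V / Z_total = (10.24 - j2.726) / (3550 - j9.72) = 0.002888 - j0.0007599 A.
Step 6 — Convert to polar: |I| = 0.002986 A, ∠I = -14.7°.

I = 0.002986∠-14.7° A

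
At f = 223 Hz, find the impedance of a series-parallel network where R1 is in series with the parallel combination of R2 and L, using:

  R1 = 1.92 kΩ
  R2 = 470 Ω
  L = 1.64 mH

Step 1 — Angular frequency: ω = 2π·f = 2π·223 = 1401 rad/s.
Step 2 — Component impedances:
  R1: Z = R = 1920 Ω
  R2: Z = R = 470 Ω
  L: Z = jωL = j·1401·0.00164 = 0 + j2.298 Ω
Step 3 — Parallel branch: R2 || L = 1/(1/R2 + 1/L) = 0.01123 + j2.298 Ω.
Step 4 — Series with R1: Z_total = R1 + (R2 || L) = 1920 + j2.298 Ω = 1920∠0.1° Ω.

Z = 1920 + j2.298 Ω = 1920∠0.1° Ω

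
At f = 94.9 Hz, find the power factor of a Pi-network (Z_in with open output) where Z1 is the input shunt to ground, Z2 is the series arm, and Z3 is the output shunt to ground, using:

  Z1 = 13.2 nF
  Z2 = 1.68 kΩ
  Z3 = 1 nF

Step 1 — Angular frequency: ω = 2π·f = 2π·94.9 = 596.3 rad/s.
Step 2 — Component impedances:
  Z1: Z = 1/(jωC) = -j/(ω·C) = 0 - j1.271e+05 Ω
  Z2: Z = R = 1680 Ω
  Z3: Z = 1/(jωC) = -j/(ω·C) = 0 - j1.677e+06 Ω
Step 3 — With open output, the series arm Z2 and the output shunt Z3 appear in series to ground: Z2 + Z3 = 1680 - j1.677e+06 Ω.
Step 4 — Parallel with input shunt Z1: Z_in = Z1 || (Z2 + Z3) = 8.332 - j1.181e+05 Ω = 1.181e+05∠-90.0° Ω.
Step 5 — Power factor: PF = cos(φ) = Re(Z)/|Z| = 8.332/1.181e+05 = 7.055e-05.
Step 6 — Type: Im(Z) = -1.181e+05 ⇒ leading (phase φ = -90.0°).

PF = 7.055e-05 (leading, φ = -90.0°)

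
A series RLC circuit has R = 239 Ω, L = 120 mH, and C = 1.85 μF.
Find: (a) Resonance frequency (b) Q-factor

Step 1 — Resonance condition Im(Z)=0 gives ω₀ = 1/√(LC).
Step 2 — ω₀ = 1/√(0.12·1.85e-06) = 2122 rad/s.
Step 3 — f₀ = ω₀/(2π) = 337.8 Hz.
Step 4 — Series Q: Q = ω₀L/R = 2122·0.12/239 = 1.066.

(a) f₀ = 337.8 Hz  (b) Q = 1.066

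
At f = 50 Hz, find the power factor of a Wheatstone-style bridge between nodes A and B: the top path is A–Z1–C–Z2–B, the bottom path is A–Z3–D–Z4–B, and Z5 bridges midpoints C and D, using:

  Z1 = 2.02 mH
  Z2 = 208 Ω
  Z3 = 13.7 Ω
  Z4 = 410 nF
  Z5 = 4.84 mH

Step 1 — Angular frequency: ω = 2π·f = 2π·50 = 314.2 rad/s.
Step 2 — Component impedances:
  Z1: Z = jωL = j·314.2·0.00202 = 0 + j0.6346 Ω
  Z2: Z = R = 208 Ω
  Z3: Z = R = 13.7 Ω
  Z4: Z = 1/(jωC) = -j/(ω·C) = 0 - j7764 Ω
  Z5: Z = jωL = j·314.2·0.00484 = 0 + j1.521 Ω
Step 3 — Bridge requires nodal analysis (the Z5 bridge couples midpoints C and D, so the two paths cannot be reduced to a simple series/parallel combination). Setting node B to ground and injecting 1 A at node A, the 3-node admittance system at A, C, D solves to V_A = Z_AB = 207.9 - j4.936 Ω = 207.9∠-1.4° Ω.
Step 4 — Power factor: PF = cos(φ) = Re(Z)/|Z| = 207.88/207.94 = 0.9997.
Step 5 — Type: Im(Z) = -4.936 ⇒ leading (phase φ = -1.4°).

PF = 0.9997 (leading, φ = -1.4°)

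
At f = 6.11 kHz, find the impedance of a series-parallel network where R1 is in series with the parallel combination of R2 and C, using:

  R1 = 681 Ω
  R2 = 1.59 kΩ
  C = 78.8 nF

Step 1 — Angular frequency: ω = 2π·f = 2π·6110 = 3.839e+04 rad/s.
Step 2 — Component impedances:
  R1: Z = R = 681 Ω
  R2: Z = R = 1590 Ω
  C: Z = 1/(jωC) = -j/(ω·C) = 0 - j330.6 Ω
Step 3 — Parallel branch: R2 || C = 1/(1/R2 + 1/C) = 65.88 - j316.9 Ω.
Step 4 — Series with R1: Z_total = R1 + (R2 || C) = 746.9 - j316.9 Ω = 811.3∠-23.0° Ω.

Z = 746.9 - j316.9 Ω = 811.3∠-23.0° Ω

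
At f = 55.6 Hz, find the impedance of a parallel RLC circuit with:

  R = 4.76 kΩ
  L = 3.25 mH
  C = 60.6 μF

Step 1 — Angular frequency: ω = 2π·f = 2π·55.6 = 349.3 rad/s.
Step 2 — Component impedances:
  R: Z = R = 4760 Ω
  L: Z = jωL = j·349.3·0.00325 = 0 + j1.135 Ω
  C: Z = 1/(jωC) = -j/(ω·C) = 0 - j47.24 Ω
Step 3 — Parallel combination: 1/Z_total = 1/R + 1/L + 1/C; Z_total = 0.0002843 + j1.163 Ω = 1.163∠90.0° Ω.

Z = 0.0002843 + j1.163 Ω = 1.163∠90.0° Ω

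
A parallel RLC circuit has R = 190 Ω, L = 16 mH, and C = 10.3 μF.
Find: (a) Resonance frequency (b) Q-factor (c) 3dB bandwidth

Step 1 — Resonance: ω₀ = 1/√(LC) = 1/√(0.016·1.03e-05) = 2463 rad/s.
Step 2 — f₀ = ω₀/(2π) = 392.1 Hz.
Step 3 — Parallel Q: Q = R/(ω₀L) = 190/(2463·0.016) = 4.821.
Step 4 — Bandwidth: Δω = ω₀/Q = 511 rad/s; BW = Δω/(2π) = 81.33 Hz.

(a) f₀ = 392.1 Hz  (b) Q = 4.821  (c) BW = 81.33 Hz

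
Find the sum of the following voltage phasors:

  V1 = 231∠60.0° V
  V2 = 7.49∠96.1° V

Step 1 — Convert each phasor to rectangular form:
  V1 = 231·(cos(60.0°) + j·sin(60.0°)) = 115.5 + j200.1 V
  V2 = 7.49·(cos(96.1°) + j·sin(96.1°)) = -0.7959 + j7.448 V
Step 2 — Sum components: V_total = 114.7 + j207.5 V.
Step 3 — Convert to polar: |V_total| = 237.1 V, ∠V_total = 61.1°.

V_total = 237.1∠61.1° V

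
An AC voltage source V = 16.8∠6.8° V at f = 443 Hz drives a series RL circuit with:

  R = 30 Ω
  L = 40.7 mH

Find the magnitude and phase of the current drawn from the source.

Step 1 — Angular frequency: ω = 2π·f = 2π·443 = 2783 rad/s.
Step 2 — Component impedances:
  R: Z = R = 30 Ω
  L: Z = jωL = j·2783·0.0407 = 0 + j113.3 Ω
Step 3 — Series combination: Z_total = R + L = 30 + j113.3 Ω = 117.2∠75.2° Ω.
Step 4 — Source phasor: V = 16.8∠6.8° V = 16.68 + j1.989 V.
Step 5 — Ohm's law: I = V / Z_total = (16.68 + j1.989) / (30 + j113.3) = 0.05285 - j0.1333 A.
Step 6 — Convert to polar: |I| = 0.1434 A, ∠I = -68.4°.

I = 0.1434∠-68.4° A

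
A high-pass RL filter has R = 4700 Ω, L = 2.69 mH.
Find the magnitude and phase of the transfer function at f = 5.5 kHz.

Step 1 — Angular frequency: ω = 2π·5500 = 3.456e+04 rad/s.
Step 2 — Transfer function: H(jω) = jωL/(R + jωL).
Step 3 — Numerator jωL = j·92.96; denominator R + jωL = 4700 + j92.96.
Step 4 — H = 0.000391 + j0.01977.
Step 5 — Magnitude: |H| = 0.01977 (-34.1 dB); phase: φ = 88.9°.

|H| = 0.01977 (-34.1 dB), φ = 88.9°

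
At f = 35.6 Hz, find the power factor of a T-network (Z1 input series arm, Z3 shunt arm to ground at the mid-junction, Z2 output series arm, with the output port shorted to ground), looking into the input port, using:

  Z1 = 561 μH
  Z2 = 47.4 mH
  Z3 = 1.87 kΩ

Step 1 — Angular frequency: ω = 2π·f = 2π·35.6 = 223.7 rad/s.
Step 2 — Component impedances:
  Z1: Z = jωL = j·223.7·0.000561 = 0 + j0.1255 Ω
  Z2: Z = jωL = j·223.7·0.0474 = 0 + j10.6 Ω
  Z3: Z = R = 1870 Ω
Step 3 — With the output port shorted to ground, the output series arm Z2 runs from the junction to ground; the shunt arm Z3 also runs from the junction to ground. They appear in parallel: Z3 || Z2 = 0.06011 + j10.6 Ω.
Step 4 — Series with input arm Z1: Z_in = Z1 + (Z3 || Z2) = 0.06011 + j10.73 Ω = 10.73∠89.7° Ω.
Step 5 — Power factor: PF = cos(φ) = Re(Z)/|Z| = 0.060112/10.728 = 0.005603.
Step 6 — Type: Im(Z) = 10.73 ⇒ lagging (phase φ = 89.7°).

PF = 0.005603 (lagging, φ = 89.7°)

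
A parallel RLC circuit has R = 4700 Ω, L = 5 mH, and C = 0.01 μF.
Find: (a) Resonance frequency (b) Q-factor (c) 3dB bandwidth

Step 1 — Resonance: ω₀ = 1/√(LC) = 1/√(0.005·1e-08) = 1.414e+05 rad/s.
Step 2 — f₀ = ω₀/(2π) = 2.251e+04 Hz.
Step 3 — Parallel Q: Q = R/(ω₀L) = 4700/(1.414e+05·0.005) = 6.647.
Step 4 — Bandwidth: Δω = ω₀/Q = 2.128e+04 rad/s; BW = Δω/(2π) = 3386 Hz.

(a) f₀ = 2.251e+04 Hz  (b) Q = 6.647  (c) BW = 3386 Hz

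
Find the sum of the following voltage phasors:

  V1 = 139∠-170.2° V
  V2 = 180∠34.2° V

Step 1 — Convert each phasor to rectangular form:
  V1 = 139·(cos(-170.2°) + j·sin(-170.2°)) = -137 - j23.66 V
  V2 = 180·(cos(34.2°) + j·sin(34.2°)) = 148.9 + j101.2 V
Step 2 — Sum components: V_total = 11.9 + j77.52 V.
Step 3 — Convert to polar: |V_total| = 78.42 V, ∠V_total = 81.3°.

V_total = 78.42∠81.3° V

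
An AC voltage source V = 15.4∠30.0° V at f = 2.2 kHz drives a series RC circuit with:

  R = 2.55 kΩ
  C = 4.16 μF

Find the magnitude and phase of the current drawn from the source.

Step 1 — Angular frequency: ω = 2π·f = 2π·2200 = 1.382e+04 rad/s.
Step 2 — Component impedances:
  R: Z = R = 2550 Ω
  C: Z = 1/(jωC) = -j/(ω·C) = 0 - j17.39 Ω
Step 3 — Series combination: Z_total = R + C = 2550 - j17.39 Ω = 2550∠-0.4° Ω.
Step 4 — Source phasor: V = 15.4∠30.0° V = 13.34 + j7.7 V.
Step 5 — Ohm's law: I = V / Z_total = (13.34 + j7.7) / (2550 - j17.39) = 0.005209 + j0.003055 A.
Step 6 — Convert to polar: |I| = 0.006039 A, ∠I = 30.4°.

I = 0.006039∠30.4° A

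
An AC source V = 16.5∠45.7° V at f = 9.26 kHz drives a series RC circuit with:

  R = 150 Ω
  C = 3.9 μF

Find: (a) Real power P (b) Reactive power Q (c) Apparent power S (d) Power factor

Step 1 — Angular frequency: ω = 2π·f = 2π·9260 = 5.818e+04 rad/s.
Step 2 — Component impedances:
  R: Z = R = 150 Ω
  C: Z = 1/(jωC) = -j/(ω·C) = 0 - j4.407 Ω
Step 3 — Series combination: Z_total = R + C = 150 - j4.407 Ω = 150.1∠-1.7° Ω.
Step 4 — Source phasor: V = 16.5∠45.7° V = 11.52 + j11.81 V.
Step 5 — Current: I = V / Z = 0.07445 + j0.08091 A = 0.11∠47.4° A.
Step 6 — Complex power: S = V·I* = 1.813 - j0.05328 VA.
Step 7 — Real power: P = Re(S) = 1.813 W.
Step 8 — Reactive power: Q = Im(S) = -0.05328 VAR.
Step 9 — Apparent power: |S| = 1.814 VA.
Step 10 — Power factor: PF = P/|S| = 0.9996 (leading).

(a) P = 1.813 W  (b) Q = -0.05328 VAR  (c) S = 1.814 VA  (d) PF = 0.9996 (leading)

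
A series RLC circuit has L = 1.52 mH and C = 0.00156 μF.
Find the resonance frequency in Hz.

Step 1 — Resonance condition Im(Z)=0 gives ω₀ = 1/√(LC).
Step 2 — ω₀ = 1/√(0.00152·1.56e-09) = 6.494e+05 rad/s.
Step 3 — f₀ = ω₀/(2π) = 1.034e+05 Hz.

f₀ = 1.034e+05 Hz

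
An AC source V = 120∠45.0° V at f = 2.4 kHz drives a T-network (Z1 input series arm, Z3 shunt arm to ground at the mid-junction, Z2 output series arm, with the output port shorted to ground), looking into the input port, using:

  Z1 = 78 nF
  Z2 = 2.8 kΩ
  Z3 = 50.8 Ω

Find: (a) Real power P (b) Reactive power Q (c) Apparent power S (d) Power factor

Step 1 — Angular frequency: ω = 2π·f = 2π·2400 = 1.508e+04 rad/s.
Step 2 — Component impedances:
  Z1: Z = 1/(jωC) = -j/(ω·C) = 0 - j850.2 Ω
  Z2: Z = R = 2800 Ω
  Z3: Z = R = 50.8 Ω
Step 3 — With the output port shorted to ground, the output series arm Z2 runs from the junction to ground; the shunt arm Z3 also runs from the junction to ground. They appear in parallel: Z3 || Z2 = 49.89 Ω.
Step 4 — Series with input arm Z1: Z_in = Z1 + (Z3 || Z2) = 49.89 - j850.2 Ω = 851.6∠-86.6° Ω.
Step 5 — Source phasor: V = 120∠45.0° V = 84.85 + j84.85 V.
Step 6 — Current: I = V / Z = -0.09363 + j0.1053 A = 0.1409∠131.6° A.
Step 7 — Complex power: S = V·I* = 0.9906 - j16.88 VA.
Step 8 — Real power: P = Re(S) = 0.9906 W.
Step 9 — Reactive power: Q = Im(S) = -16.88 VAR.
Step 10 — Apparent power: |S| = 16.91 VA.
Step 11 — Power factor: PF = P/|S| = 0.05859 (leading).

(a) P = 0.9906 W  (b) Q = -16.88 VAR  (c) S = 16.91 VA  (d) PF = 0.05859 (leading)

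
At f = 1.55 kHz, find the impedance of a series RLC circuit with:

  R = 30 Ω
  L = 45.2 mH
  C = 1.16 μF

Step 1 — Angular frequency: ω = 2π·f = 2π·1550 = 9739 rad/s.
Step 2 — Component impedances:
  R: Z = R = 30 Ω
  L: Z = jωL = j·9739·0.0452 = 0 + j440.2 Ω
  C: Z = 1/(jωC) = -j/(ω·C) = 0 - j88.52 Ω
Step 3 — Series combination: Z_total = R + L + C = 30 + j351.7 Ω = 353∠85.1° Ω.

Z = 30 + j351.7 Ω = 353∠85.1° Ω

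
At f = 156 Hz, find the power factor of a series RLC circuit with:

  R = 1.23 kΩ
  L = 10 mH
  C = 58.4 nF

Step 1 — Angular frequency: ω = 2π·f = 2π·156 = 980.2 rad/s.
Step 2 — Component impedances:
  R: Z = R = 1230 Ω
  L: Z = jωL = j·980.2·0.01 = 0 + j9.802 Ω
  C: Z = 1/(jωC) = -j/(ω·C) = 0 - j1.747e+04 Ω
Step 3 — Series combination: Z_total = R + L + C = 1230 - j1.746e+04 Ω = 1.75e+04∠-86.0° Ω.
Step 4 — Power factor: PF = cos(φ) = Re(Z)/|Z| = 1230/17503 = 0.07027.
Step 5 — Type: Im(Z) = -1.746e+04 ⇒ leading (phase φ = -86.0°).

PF = 0.07027 (leading, φ = -86.0°)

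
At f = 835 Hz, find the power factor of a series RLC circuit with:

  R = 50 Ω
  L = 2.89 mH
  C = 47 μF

Step 1 — Angular frequency: ω = 2π·f = 2π·835 = 5246 rad/s.
Step 2 — Component impedances:
  R: Z = R = 50 Ω
  L: Z = jωL = j·5246·0.00289 = 0 + j15.16 Ω
  C: Z = 1/(jωC) = -j/(ω·C) = 0 - j4.055 Ω
Step 3 — Series combination: Z_total = R + L + C = 50 + j11.11 Ω = 51.22∠12.5° Ω.
Step 4 — Power factor: PF = cos(φ) = Re(Z)/|Z| = 50/51.22 = 0.9762.
Step 5 — Type: Im(Z) = 11.11 ⇒ lagging (phase φ = 12.5°).

PF = 0.9762 (lagging, φ = 12.5°)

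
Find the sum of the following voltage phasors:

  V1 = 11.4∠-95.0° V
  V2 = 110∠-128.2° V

Step 1 — Convert each phasor to rectangular form:
  V1 = 11.4·(cos(-95.0°) + j·sin(-95.0°)) = -0.9936 - j11.36 V
  V2 = 110·(cos(-128.2°) + j·sin(-128.2°)) = -68.02 - j86.44 V
Step 2 — Sum components: V_total = -69.02 - j97.8 V.
Step 3 — Convert to polar: |V_total| = 119.7 V, ∠V_total = -125.2°.

V_total = 119.7∠-125.2° V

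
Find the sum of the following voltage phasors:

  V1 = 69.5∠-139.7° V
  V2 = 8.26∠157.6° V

Step 1 — Convert each phasor to rectangular form:
  V1 = 69.5·(cos(-139.7°) + j·sin(-139.7°)) = -53.01 - j44.95 V
  V2 = 8.26·(cos(157.6°) + j·sin(157.6°)) = -7.637 + j3.148 V
Step 2 — Sum components: V_total = -60.64 - j41.8 V.
Step 3 — Convert to polar: |V_total| = 73.66 V, ∠V_total = -145.4°.

V_total = 73.66∠-145.4° V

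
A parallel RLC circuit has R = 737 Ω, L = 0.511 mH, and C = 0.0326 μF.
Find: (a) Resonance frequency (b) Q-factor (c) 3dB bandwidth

Step 1 — Resonance: ω₀ = 1/√(LC) = 1/√(0.000511·3.26e-08) = 2.45e+05 rad/s.
Step 2 — f₀ = ω₀/(2π) = 3.899e+04 Hz.
Step 3 — Parallel Q: Q = R/(ω₀L) = 737/(2.45e+05·0.000511) = 5.887.
Step 4 — Bandwidth: Δω = ω₀/Q = 4.162e+04 rad/s; BW = Δω/(2π) = 6624 Hz.

(a) f₀ = 3.899e+04 Hz  (b) Q = 5.887  (c) BW = 6624 Hz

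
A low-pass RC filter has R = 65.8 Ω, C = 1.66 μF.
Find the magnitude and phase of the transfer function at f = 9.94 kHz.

Step 1 — Angular frequency: ω = 2π·9940 = 6.245e+04 rad/s.
Step 2 — Transfer function: H(jω) = 1/(1 + jωRC).
Step 3 — Denominator: 1 + jωRC = 1 + j·6.245e+04·65.8·1.66e-06 = 1 + j6.822.
Step 4 — H = 0.02104 - j0.1435.
Step 5 — Magnitude: |H| = 0.145 (-16.8 dB); phase: φ = -81.7°.

|H| = 0.145 (-16.8 dB), φ = -81.7°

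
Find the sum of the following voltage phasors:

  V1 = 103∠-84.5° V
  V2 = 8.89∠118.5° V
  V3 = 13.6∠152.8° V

Step 1 — Convert each phasor to rectangular form:
  V1 = 103·(cos(-84.5°) + j·sin(-84.5°)) = 9.872 - j102.5 V
  V2 = 8.89·(cos(118.5°) + j·sin(118.5°)) = -4.242 + j7.813 V
  V3 = 13.6·(cos(152.8°) + j·sin(152.8°)) = -12.1 + j6.217 V
Step 2 — Sum components: V_total = -6.466 - j88.5 V.
Step 3 — Convert to polar: |V_total| = 88.73 V, ∠V_total = -94.2°.

V_total = 88.73∠-94.2° V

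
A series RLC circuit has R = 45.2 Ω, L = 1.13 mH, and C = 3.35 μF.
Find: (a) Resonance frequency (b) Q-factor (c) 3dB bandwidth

Step 1 — Resonance: ω₀ = 1/√(LC) = 1/√(0.00113·3.35e-06) = 1.625e+04 rad/s.
Step 2 — f₀ = ω₀/(2π) = 2587 Hz.
Step 3 — Series Q: Q = ω₀L/R = 1.625e+04·0.00113/45.2 = 0.4063.
Step 4 — Bandwidth: Δω = ω₀/Q = 4e+04 rad/s; BW = Δω/(2π) = 6366 Hz.

(a) f₀ = 2587 Hz  (b) Q = 0.4063  (c) BW = 6366 Hz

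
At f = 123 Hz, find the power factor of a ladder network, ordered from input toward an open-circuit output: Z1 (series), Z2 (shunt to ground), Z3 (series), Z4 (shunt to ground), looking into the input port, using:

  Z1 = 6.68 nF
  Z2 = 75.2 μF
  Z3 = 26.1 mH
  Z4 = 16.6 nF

Step 1 — Angular frequency: ω = 2π·f = 2π·123 = 772.8 rad/s.
Step 2 — Component impedances:
  Z1: Z = 1/(jωC) = -j/(ω·C) = 0 - j1.937e+05 Ω
  Z2: Z = 1/(jωC) = -j/(ω·C) = 0 - j17.21 Ω
  Z3: Z = jωL = j·772.8·0.0261 = 0 + j20.17 Ω
  Z4: Z = 1/(jωC) = -j/(ω·C) = 0 - j7.795e+04 Ω
Step 3 — Ladder network (open output): work backward from the far end, alternating series and parallel combinations. Z_in = 0 - j1.937e+05 Ω = 1.937e+05∠-90.0° Ω.
Step 4 — Power factor: PF = cos(φ) = Re(Z)/|Z| = 0/1.937e+05 = 0.
Step 5 — Type: Im(Z) = -1.937e+05 ⇒ leading (phase φ = -90.0°).

PF = 0 (leading, φ = -90.0°)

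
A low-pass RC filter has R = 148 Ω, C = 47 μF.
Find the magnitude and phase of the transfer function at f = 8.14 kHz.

Step 1 — Angular frequency: ω = 2π·8140 = 5.115e+04 rad/s.
Step 2 — Transfer function: H(jω) = 1/(1 + jωRC).
Step 3 — Denominator: 1 + jωRC = 1 + j·5.115e+04·148·4.7e-05 = 1 + j355.8.
Step 4 — H = 7.901e-06 - j0.002811.
Step 5 — Magnitude: |H| = 0.002811 (-51.0 dB); phase: φ = -89.8°.

|H| = 0.002811 (-51.0 dB), φ = -89.8°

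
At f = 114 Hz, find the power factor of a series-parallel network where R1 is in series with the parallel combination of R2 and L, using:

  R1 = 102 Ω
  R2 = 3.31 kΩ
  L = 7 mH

Step 1 — Angular frequency: ω = 2π·f = 2π·114 = 716.3 rad/s.
Step 2 — Component impedances:
  R1: Z = R = 102 Ω
  R2: Z = R = 3310 Ω
  L: Z = jωL = j·716.3·0.007 = 0 + j5.014 Ω
Step 3 — Parallel branch: R2 || L = 1/(1/R2 + 1/L) = 0.007595 + j5.014 Ω.
Step 4 — Series with R1: Z_total = R1 + (R2 || L) = 102 + j5.014 Ω = 102.1∠2.8° Ω.
Step 5 — Power factor: PF = cos(φ) = Re(Z)/|Z| = 102.01/102.13 = 0.9988.
Step 6 — Type: Im(Z) = 5.014 ⇒ lagging (phase φ = 2.8°).

PF = 0.9988 (lagging, φ = 2.8°)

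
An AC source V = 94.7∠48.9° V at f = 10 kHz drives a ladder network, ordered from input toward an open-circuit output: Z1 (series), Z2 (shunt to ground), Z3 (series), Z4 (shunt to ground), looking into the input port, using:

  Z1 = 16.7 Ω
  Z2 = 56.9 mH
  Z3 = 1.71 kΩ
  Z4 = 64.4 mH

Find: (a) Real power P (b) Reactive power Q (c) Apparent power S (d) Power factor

Step 1 — Angular frequency: ω = 2π·f = 2π·1e+04 = 6.283e+04 rad/s.
Step 2 — Component impedances:
  Z1: Z = R = 16.7 Ω
  Z2: Z = jωL = j·6.283e+04·0.0569 = 0 + j3575 Ω
  Z3: Z = R = 1710 Ω
  Z4: Z = jωL = j·6.283e+04·0.0644 = 0 + j4046 Ω
Step 3 — Ladder network (open output): work backward from the far end, alternating series and parallel combinations. Z_in = 374.9 + j1978 Ω = 2014∠79.3° Ω.
Step 4 — Source phasor: V = 94.7∠48.9° V = 62.25 + j71.36 V.
Step 5 — Current: I = V / Z = 0.04058 - j0.02378 A = 0.04703∠-30.4° A.
Step 6 — Complex power: S = V·I* = 0.8292 + j4.376 VA.
Step 7 — Real power: P = Re(S) = 0.8292 W.
Step 8 — Reactive power: Q = Im(S) = 4.376 VAR.
Step 9 — Apparent power: |S| = 4.454 VA.
Step 10 — Power factor: PF = P/|S| = 0.1862 (lagging).

(a) P = 0.8292 W  (b) Q = 4.376 VAR  (c) S = 4.454 VA  (d) PF = 0.1862 (lagging)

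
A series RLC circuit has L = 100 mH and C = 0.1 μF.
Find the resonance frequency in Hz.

Step 1 — Resonance condition Im(Z)=0 gives ω₀ = 1/√(LC).
Step 2 — ω₀ = 1/√(0.1·1e-07) = 1e+04 rad/s.
Step 3 — f₀ = ω₀/(2π) = 1592 Hz.

f₀ = 1592 Hz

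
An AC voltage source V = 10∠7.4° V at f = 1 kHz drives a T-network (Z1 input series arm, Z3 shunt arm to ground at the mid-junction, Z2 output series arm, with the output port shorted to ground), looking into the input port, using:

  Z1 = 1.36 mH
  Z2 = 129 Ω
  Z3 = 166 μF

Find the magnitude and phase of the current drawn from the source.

Step 1 — Angular frequency: ω = 2π·f = 2π·1000 = 6283 rad/s.
Step 2 — Component impedances:
  Z1: Z = jωL = j·6283·0.00136 = 0 + j8.545 Ω
  Z2: Z = R = 129 Ω
  Z3: Z = 1/(jωC) = -j/(ω·C) = 0 - j0.9588 Ω
Step 3 — With the output port shorted to ground, the output series arm Z2 runs from the junction to ground; the shunt arm Z3 also runs from the junction to ground. They appear in parallel: Z3 || Z2 = 0.007125 - j0.9587 Ω.
Step 4 — Series with input arm Z1: Z_in = Z1 + (Z3 || Z2) = 0.007125 + j7.586 Ω = 7.586∠89.9° Ω.
Step 5 — Source phasor: V = 10∠7.4° V = 9.917 + j1.288 V.
Step 6 — Ohm's law: I = V / Z_total = (9.917 + j1.288) / (0.007125 + j7.586) = 0.171 - j1.307 A.
Step 7 — Convert to polar: |I| = 1.318 A, ∠I = -82.5°.

I = 1.318∠-82.5° A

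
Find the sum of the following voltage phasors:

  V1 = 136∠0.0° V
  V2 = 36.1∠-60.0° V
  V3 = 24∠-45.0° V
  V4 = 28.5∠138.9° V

Step 1 — Convert each phasor to rectangular form:
  V1 = 136·(cos(0.0°) + j·sin(0.0°)) = 136 V
  V2 = 36.1·(cos(-60.0°) + j·sin(-60.0°)) = 18.05 - j31.26 V
  V3 = 24·(cos(-45.0°) + j·sin(-45.0°)) = 16.97 - j16.97 V
  V4 = 28.5·(cos(138.9°) + j·sin(138.9°)) = -21.48 + j18.74 V
Step 2 — Sum components: V_total = 149.5 - j29.5 V.
Step 3 — Convert to polar: |V_total| = 152.4 V, ∠V_total = -11.2°.

V_total = 152.4∠-11.2° V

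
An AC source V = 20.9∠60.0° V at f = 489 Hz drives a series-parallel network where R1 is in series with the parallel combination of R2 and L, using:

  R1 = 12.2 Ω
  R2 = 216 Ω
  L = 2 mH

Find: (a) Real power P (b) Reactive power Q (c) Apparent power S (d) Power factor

Step 1 — Angular frequency: ω = 2π·f = 2π·489 = 3072 rad/s.
Step 2 — Component impedances:
  R1: Z = R = 12.2 Ω
  R2: Z = R = 216 Ω
  L: Z = jωL = j·3072·0.002 = 0 + j6.145 Ω
Step 3 — Parallel branch: R2 || L = 1/(1/R2 + 1/L) = 0.1747 + j6.14 Ω.
Step 4 — Series with R1: Z_total = R1 + (R2 || L) = 12.37 + j6.14 Ω = 13.81∠26.4° Ω.
Step 5 — Source phasor: V = 20.9∠60.0° V = 10.45 + j18.1 V.
Step 6 — Current: I = V / Z = 1.26 + j0.8375 A = 1.513∠33.6° A.
Step 7 — Complex power: S = V·I* = 28.33 + j14.05 VA.
Step 8 — Real power: P = Re(S) = 28.33 W.
Step 9 — Reactive power: Q = Im(S) = 14.05 VAR.
Step 10 — Apparent power: |S| = 31.62 VA.
Step 11 — Power factor: PF = P/|S| = 0.8958 (lagging).

(a) P = 28.33 W  (b) Q = 14.05 VAR  (c) S = 31.62 VA  (d) PF = 0.8958 (lagging)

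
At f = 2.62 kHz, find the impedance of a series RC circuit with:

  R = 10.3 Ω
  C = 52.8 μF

Step 1 — Angular frequency: ω = 2π·f = 2π·2620 = 1.646e+04 rad/s.
Step 2 — Component impedances:
  R: Z = R = 10.3 Ω
  C: Z = 1/(jωC) = -j/(ω·C) = 0 - j1.15 Ω
Step 3 — Series combination: Z_total = R + C = 10.3 - j1.15 Ω = 10.36∠-6.4° Ω.

Z = 10.3 - j1.15 Ω = 10.36∠-6.4° Ω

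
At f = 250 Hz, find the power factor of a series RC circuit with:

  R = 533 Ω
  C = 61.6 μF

Step 1 — Angular frequency: ω = 2π·f = 2π·250 = 1571 rad/s.
Step 2 — Component impedances:
  R: Z = R = 533 Ω
  C: Z = 1/(jωC) = -j/(ω·C) = 0 - j10.33 Ω
Step 3 — Series combination: Z_total = R + C = 533 - j10.33 Ω = 533.1∠-1.1° Ω.
Step 4 — Power factor: PF = cos(φ) = Re(Z)/|Z| = 533/533.1 = 0.9998.
Step 5 — Type: Im(Z) = -10.33 ⇒ leading (phase φ = -1.1°).

PF = 0.9998 (leading, φ = -1.1°)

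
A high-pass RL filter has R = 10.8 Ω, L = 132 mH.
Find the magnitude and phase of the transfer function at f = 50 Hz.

Step 1 — Angular frequency: ω = 2π·50 = 314.2 rad/s.
Step 2 — Transfer function: H(jω) = jωL/(R + jωL).
Step 3 — Numerator jωL = j·41.47; denominator R + jωL = 10.8 + j41.47.
Step 4 — H = 0.9365 + j0.2439.
Step 5 — Magnitude: |H| = 0.9677 (-0.3 dB); phase: φ = 14.6°.

|H| = 0.9677 (-0.3 dB), φ = 14.6°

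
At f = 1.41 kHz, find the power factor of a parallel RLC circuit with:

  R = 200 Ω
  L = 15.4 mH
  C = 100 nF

Step 1 — Angular frequency: ω = 2π·f = 2π·1410 = 8859 rad/s.
Step 2 — Component impedances:
  R: Z = R = 200 Ω
  L: Z = jωL = j·8859·0.0154 = 0 + j136.4 Ω
  C: Z = 1/(jωC) = -j/(ω·C) = 0 - j1129 Ω
Step 3 — Parallel combination: 1/Z_total = 1/R + 1/L + 1/C; Z_total = 75.16 + j96.87 Ω = 122.6∠52.2° Ω.
Step 4 — Power factor: PF = cos(φ) = Re(Z)/|Z| = 75.164/122.61 = 0.613.
Step 5 — Type: Im(Z) = 96.87 ⇒ lagging (phase φ = 52.2°).

PF = 0.613 (lagging, φ = 52.2°)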